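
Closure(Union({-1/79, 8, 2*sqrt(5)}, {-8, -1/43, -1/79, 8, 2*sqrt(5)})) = {-8, -1/43, -1/79, 8, 2*sqrt(5)}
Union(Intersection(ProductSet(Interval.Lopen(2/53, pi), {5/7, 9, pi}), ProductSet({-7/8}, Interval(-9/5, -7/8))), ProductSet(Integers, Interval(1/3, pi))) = ProductSet(Integers, Interval(1/3, pi))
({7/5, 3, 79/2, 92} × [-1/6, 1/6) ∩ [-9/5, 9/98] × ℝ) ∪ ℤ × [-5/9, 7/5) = ℤ × [-5/9, 7/5)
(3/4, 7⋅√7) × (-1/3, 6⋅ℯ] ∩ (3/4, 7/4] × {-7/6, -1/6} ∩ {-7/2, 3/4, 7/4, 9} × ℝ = {7/4} × {-1/6}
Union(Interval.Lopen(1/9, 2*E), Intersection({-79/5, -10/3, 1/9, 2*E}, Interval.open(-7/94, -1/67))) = Interval.Lopen(1/9, 2*E)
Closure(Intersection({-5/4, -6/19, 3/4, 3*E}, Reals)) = {-5/4, -6/19, 3/4, 3*E}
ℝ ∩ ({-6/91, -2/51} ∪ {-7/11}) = {-7/11, -6/91, -2/51}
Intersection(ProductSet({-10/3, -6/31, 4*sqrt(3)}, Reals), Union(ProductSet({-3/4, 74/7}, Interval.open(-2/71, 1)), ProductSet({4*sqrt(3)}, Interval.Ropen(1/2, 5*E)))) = ProductSet({4*sqrt(3)}, Interval.Ropen(1/2, 5*E))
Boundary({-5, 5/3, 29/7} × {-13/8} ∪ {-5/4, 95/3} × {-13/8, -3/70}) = ({-5/4, 95/3} × {-13/8, -3/70}) ∪ ({-5, 5/3, 29/7} × {-13/8})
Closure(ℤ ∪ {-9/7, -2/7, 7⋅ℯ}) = ℤ ∪ {-9/7, -2/7, 7⋅ℯ}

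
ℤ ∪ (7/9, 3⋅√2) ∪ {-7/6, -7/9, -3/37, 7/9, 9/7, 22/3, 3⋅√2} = ℤ ∪ {-7/6, -7/9, -3/37, 22/3} ∪ [7/9, 3⋅√2]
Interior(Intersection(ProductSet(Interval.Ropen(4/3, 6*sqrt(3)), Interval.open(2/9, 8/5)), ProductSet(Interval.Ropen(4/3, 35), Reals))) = ProductSet(Interval.open(4/3, 6*sqrt(3)), Interval.open(2/9, 8/5))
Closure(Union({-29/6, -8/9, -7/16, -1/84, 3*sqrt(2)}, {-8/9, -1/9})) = {-29/6, -8/9, -7/16, -1/9, -1/84, 3*sqrt(2)}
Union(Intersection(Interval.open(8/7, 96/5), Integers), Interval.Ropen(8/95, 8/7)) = Union(Interval.Ropen(8/95, 8/7), Range(2, 20, 1))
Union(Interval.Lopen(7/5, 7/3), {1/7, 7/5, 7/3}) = Union({1/7}, Interval(7/5, 7/3))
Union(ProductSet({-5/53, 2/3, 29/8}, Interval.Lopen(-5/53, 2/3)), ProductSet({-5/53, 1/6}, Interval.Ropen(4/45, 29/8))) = Union(ProductSet({-5/53, 1/6}, Interval.Ropen(4/45, 29/8)), ProductSet({-5/53, 2/3, 29/8}, Interval.Lopen(-5/53, 2/3)))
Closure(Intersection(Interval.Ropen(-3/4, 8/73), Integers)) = Range(0, 1, 1)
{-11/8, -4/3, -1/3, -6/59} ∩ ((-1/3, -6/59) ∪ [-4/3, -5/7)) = {-4/3}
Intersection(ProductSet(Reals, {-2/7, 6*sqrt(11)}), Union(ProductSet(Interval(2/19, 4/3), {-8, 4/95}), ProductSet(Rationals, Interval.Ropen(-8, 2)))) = ProductSet(Rationals, {-2/7})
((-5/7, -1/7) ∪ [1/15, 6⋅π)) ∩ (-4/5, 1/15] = (-5/7, -1/7) ∪ {1/15}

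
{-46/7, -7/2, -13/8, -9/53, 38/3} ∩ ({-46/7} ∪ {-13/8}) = {-46/7, -13/8}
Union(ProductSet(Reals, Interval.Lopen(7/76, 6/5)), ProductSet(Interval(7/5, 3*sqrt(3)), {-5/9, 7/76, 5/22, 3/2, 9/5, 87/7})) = Union(ProductSet(Interval(7/5, 3*sqrt(3)), {-5/9, 7/76, 5/22, 3/2, 9/5, 87/7}), ProductSet(Reals, Interval.Lopen(7/76, 6/5)))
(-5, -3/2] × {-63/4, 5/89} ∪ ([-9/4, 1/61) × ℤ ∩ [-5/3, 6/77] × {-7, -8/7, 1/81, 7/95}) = ([-5/3, 1/61) × {-7}) ∪ ((-5, -3/2] × {-63/4, 5/89})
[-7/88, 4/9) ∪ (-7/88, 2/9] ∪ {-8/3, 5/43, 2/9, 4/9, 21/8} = {-8/3, 21/8} ∪ [-7/88, 4/9]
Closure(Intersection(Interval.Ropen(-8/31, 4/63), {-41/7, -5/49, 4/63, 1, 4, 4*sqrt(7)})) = {-5/49}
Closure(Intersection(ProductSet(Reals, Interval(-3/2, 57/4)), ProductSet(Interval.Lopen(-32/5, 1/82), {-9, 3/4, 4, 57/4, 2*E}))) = ProductSet(Interval(-32/5, 1/82), {3/4, 4, 57/4, 2*E})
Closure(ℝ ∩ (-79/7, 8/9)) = [-79/7, 8/9]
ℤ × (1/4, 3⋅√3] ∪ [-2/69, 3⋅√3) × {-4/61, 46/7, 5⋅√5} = (ℤ × (1/4, 3⋅√3]) ∪ ([-2/69, 3⋅√3) × {-4/61, 46/7, 5⋅√5})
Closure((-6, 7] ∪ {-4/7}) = [-6, 7]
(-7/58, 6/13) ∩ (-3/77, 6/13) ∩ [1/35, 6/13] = [1/35, 6/13)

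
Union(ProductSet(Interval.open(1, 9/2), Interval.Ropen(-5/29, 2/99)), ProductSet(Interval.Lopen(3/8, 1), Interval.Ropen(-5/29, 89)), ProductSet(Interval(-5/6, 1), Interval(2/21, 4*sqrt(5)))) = Union(ProductSet(Interval(-5/6, 1), Interval(2/21, 4*sqrt(5))), ProductSet(Interval.Lopen(3/8, 1), Interval.Ropen(-5/29, 89)), ProductSet(Interval.open(1, 9/2), Interval.Ropen(-5/29, 2/99)))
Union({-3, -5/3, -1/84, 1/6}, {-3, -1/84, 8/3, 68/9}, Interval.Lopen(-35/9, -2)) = Union({-5/3, -1/84, 1/6, 8/3, 68/9}, Interval.Lopen(-35/9, -2))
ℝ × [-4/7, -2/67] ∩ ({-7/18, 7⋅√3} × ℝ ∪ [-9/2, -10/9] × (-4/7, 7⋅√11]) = ([-9/2, -10/9] × (-4/7, -2/67]) ∪ ({-7/18, 7⋅√3} × [-4/7, -2/67])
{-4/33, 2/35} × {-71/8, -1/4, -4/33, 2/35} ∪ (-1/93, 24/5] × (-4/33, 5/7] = ({-4/33, 2/35} × {-71/8, -1/4, -4/33, 2/35}) ∪ ((-1/93, 24/5] × (-4/33, 5/7])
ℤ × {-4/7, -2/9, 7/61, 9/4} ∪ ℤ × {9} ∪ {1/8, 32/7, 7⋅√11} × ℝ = (ℤ × {-4/7, -2/9, 7/61, 9/4, 9}) ∪ ({1/8, 32/7, 7⋅√11} × ℝ)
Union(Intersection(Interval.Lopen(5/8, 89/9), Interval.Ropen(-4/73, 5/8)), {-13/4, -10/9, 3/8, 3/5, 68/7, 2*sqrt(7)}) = {-13/4, -10/9, 3/8, 3/5, 68/7, 2*sqrt(7)}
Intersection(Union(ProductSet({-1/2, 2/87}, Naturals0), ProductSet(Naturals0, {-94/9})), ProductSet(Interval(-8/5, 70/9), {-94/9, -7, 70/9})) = ProductSet(Range(0, 8, 1), {-94/9})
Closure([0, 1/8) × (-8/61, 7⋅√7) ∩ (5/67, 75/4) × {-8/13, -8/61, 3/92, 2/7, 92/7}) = [5/67, 1/8] × {3/92, 2/7, 92/7}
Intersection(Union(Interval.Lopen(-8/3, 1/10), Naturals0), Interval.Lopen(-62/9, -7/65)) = Interval.Lopen(-8/3, -7/65)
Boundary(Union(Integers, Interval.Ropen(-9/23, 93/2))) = Union(Complement(Integers, Interval.open(-9/23, 93/2)), {-9/23, 93/2})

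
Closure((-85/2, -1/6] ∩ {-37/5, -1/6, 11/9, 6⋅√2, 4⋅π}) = {-37/5, -1/6}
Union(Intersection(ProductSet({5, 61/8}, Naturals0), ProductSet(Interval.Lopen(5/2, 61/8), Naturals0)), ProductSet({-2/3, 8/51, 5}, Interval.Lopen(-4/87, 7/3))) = Union(ProductSet({5, 61/8}, Naturals0), ProductSet({-2/3, 8/51, 5}, Interval.Lopen(-4/87, 7/3)))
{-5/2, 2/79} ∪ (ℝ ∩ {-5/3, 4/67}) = {-5/2, -5/3, 2/79, 4/67}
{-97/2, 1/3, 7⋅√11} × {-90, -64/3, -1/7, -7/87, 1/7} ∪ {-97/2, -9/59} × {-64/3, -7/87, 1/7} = ({-97/2, -9/59} × {-64/3, -7/87, 1/7}) ∪ ({-97/2, 1/3, 7⋅√11} × {-90, -64/3, -1/7, -7/87, 1/7})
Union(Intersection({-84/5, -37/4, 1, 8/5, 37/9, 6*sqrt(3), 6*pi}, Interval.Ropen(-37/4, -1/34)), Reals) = Reals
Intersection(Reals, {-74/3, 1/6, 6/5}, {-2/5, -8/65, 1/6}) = {1/6}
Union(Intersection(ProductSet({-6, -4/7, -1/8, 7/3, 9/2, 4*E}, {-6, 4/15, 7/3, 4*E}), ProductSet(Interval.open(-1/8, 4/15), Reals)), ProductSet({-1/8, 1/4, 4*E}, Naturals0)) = ProductSet({-1/8, 1/4, 4*E}, Naturals0)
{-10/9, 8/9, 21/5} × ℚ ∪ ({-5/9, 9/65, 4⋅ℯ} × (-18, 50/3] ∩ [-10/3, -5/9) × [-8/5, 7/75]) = {-10/9, 8/9, 21/5} × ℚ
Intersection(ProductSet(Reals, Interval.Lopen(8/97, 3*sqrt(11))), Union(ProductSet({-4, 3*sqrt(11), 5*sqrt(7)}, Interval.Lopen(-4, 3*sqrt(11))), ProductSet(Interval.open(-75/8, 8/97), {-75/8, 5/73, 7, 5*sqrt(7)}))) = Union(ProductSet({-4, 3*sqrt(11), 5*sqrt(7)}, Interval.Lopen(8/97, 3*sqrt(11))), ProductSet(Interval.open(-75/8, 8/97), {7}))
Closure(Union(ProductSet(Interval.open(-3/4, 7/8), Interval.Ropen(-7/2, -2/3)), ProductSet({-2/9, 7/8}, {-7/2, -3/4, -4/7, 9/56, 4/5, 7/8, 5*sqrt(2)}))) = Union(ProductSet({-3/4, 7/8}, Interval(-7/2, -2/3)), ProductSet({-2/9, 7/8}, {-7/2, -3/4, -4/7, 9/56, 4/5, 7/8, 5*sqrt(2)}), ProductSet(Interval(-3/4, 7/8), {-7/2, -2/3}), ProductSet(Interval.open(-3/4, 7/8), Interval.Ropen(-7/2, -2/3)))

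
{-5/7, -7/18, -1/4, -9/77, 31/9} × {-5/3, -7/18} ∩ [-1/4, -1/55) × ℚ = {-1/4, -9/77} × {-5/3, -7/18}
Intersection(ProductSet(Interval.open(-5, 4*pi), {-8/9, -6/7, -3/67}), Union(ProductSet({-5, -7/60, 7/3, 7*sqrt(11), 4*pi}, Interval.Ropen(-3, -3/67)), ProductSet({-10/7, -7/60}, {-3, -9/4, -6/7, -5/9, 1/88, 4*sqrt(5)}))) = Union(ProductSet({-10/7, -7/60}, {-6/7}), ProductSet({-7/60, 7/3}, {-8/9, -6/7}))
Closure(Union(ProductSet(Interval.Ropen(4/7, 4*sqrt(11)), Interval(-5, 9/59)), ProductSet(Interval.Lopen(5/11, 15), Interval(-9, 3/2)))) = ProductSet(Interval(5/11, 15), Interval(-9, 3/2))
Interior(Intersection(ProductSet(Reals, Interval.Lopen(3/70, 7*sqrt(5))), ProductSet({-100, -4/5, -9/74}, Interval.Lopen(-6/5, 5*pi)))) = EmptySet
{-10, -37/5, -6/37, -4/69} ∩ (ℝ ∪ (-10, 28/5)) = {-10, -37/5, -6/37, -4/69}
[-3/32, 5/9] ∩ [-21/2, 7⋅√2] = [-3/32, 5/9]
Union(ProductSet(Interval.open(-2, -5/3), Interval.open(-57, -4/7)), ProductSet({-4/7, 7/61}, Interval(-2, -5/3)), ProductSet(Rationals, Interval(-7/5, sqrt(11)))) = Union(ProductSet({-4/7, 7/61}, Interval(-2, -5/3)), ProductSet(Interval.open(-2, -5/3), Interval.open(-57, -4/7)), ProductSet(Rationals, Interval(-7/5, sqrt(11))))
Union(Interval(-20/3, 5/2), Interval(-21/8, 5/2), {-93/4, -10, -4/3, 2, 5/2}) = Union({-93/4, -10}, Interval(-20/3, 5/2))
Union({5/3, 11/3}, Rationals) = Rationals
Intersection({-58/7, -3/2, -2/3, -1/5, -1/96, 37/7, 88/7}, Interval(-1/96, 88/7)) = {-1/96, 37/7, 88/7}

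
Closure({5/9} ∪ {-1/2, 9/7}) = {-1/2, 5/9, 9/7}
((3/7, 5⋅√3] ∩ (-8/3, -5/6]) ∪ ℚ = ℚ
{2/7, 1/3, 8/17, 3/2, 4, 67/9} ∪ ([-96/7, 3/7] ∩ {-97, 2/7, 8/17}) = {2/7, 1/3, 8/17, 3/2, 4, 67/9}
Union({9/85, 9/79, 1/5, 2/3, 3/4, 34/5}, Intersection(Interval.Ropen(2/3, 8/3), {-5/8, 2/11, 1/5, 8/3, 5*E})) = {9/85, 9/79, 1/5, 2/3, 3/4, 34/5}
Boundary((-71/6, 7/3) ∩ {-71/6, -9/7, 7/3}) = {-9/7}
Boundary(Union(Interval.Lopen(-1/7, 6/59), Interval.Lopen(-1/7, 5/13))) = {-1/7, 5/13}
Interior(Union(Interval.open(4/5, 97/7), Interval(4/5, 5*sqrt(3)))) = Interval.open(4/5, 97/7)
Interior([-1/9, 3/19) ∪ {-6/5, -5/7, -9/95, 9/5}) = (-1/9, 3/19)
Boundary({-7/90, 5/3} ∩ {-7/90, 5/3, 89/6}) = {-7/90, 5/3}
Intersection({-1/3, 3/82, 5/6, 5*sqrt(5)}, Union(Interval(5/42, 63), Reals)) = {-1/3, 3/82, 5/6, 5*sqrt(5)}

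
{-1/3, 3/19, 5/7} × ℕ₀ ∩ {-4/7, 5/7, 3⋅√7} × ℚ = {5/7} × ℕ₀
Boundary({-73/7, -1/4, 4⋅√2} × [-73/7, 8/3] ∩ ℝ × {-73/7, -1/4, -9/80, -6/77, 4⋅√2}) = {-73/7, -1/4, 4⋅√2} × {-73/7, -1/4, -9/80, -6/77}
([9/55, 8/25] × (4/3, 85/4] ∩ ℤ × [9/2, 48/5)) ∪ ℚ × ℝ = ℚ × ℝ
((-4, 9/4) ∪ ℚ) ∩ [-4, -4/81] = [-4, -4/81] ∪ (ℚ ∩ [-4, -4/81])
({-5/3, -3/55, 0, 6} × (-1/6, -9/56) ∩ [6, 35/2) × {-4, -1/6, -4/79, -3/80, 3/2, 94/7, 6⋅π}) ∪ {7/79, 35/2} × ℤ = {7/79, 35/2} × ℤ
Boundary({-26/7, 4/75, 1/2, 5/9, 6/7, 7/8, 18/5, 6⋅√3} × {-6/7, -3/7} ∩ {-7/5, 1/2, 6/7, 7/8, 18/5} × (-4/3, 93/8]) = {1/2, 6/7, 7/8, 18/5} × {-6/7, -3/7}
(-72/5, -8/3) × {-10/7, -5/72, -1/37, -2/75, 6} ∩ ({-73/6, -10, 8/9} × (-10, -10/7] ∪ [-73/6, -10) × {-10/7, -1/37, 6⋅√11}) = ({-73/6, -10} × {-10/7}) ∪ ([-73/6, -10) × {-10/7, -1/37})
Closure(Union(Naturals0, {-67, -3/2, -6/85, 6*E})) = Union({-67, -3/2, -6/85, 6*E}, Naturals0)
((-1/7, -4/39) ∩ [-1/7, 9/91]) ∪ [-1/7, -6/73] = [-1/7, -6/73]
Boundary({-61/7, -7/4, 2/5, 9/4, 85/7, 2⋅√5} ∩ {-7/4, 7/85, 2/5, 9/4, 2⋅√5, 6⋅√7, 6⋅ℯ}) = {-7/4, 2/5, 9/4, 2⋅√5}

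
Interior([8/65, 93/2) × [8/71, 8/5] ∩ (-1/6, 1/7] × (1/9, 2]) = (8/65, 1/7) × (8/71, 8/5)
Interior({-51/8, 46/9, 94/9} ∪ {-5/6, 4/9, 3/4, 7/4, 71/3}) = ∅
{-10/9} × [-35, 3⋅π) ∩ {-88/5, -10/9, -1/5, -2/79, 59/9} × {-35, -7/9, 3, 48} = {-10/9} × {-35, -7/9, 3}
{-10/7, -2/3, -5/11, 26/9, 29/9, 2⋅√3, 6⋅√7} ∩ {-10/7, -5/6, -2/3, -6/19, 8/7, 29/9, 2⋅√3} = {-10/7, -2/3, 29/9, 2⋅√3}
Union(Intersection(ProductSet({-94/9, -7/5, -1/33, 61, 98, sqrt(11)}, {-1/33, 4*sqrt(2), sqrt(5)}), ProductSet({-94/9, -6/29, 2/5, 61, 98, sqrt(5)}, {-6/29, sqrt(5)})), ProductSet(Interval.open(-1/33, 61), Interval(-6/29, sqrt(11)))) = Union(ProductSet({-94/9, 61, 98}, {sqrt(5)}), ProductSet(Interval.open(-1/33, 61), Interval(-6/29, sqrt(11))))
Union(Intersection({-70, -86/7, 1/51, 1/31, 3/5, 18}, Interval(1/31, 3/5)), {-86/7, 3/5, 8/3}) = {-86/7, 1/31, 3/5, 8/3}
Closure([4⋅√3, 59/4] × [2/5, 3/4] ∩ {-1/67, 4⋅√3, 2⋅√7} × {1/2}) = {4⋅√3} × {1/2}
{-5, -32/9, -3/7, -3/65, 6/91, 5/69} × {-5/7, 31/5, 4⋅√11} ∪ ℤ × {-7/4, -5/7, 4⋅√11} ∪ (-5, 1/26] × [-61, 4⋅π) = (ℤ × {-7/4, -5/7, 4⋅√11}) ∪ ((-5, 1/26] × [-61, 4⋅π)) ∪ ({-5, -32/9, -3/7, -3/65, 6/91, 5/69} × {-5/7, 31/5, 4⋅√11})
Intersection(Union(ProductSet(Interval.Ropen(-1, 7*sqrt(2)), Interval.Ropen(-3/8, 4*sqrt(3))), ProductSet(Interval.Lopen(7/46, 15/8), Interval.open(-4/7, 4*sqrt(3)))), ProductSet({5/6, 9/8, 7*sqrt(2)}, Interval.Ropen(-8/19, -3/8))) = ProductSet({5/6, 9/8}, Interval.Ropen(-8/19, -3/8))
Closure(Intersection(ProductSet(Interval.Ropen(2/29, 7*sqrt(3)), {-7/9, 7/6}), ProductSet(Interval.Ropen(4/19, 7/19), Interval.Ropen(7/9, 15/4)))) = ProductSet(Interval(4/19, 7/19), {7/6})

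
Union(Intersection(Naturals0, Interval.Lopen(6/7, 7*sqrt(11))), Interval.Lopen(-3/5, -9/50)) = Union(Interval.Lopen(-3/5, -9/50), Range(1, 24, 1))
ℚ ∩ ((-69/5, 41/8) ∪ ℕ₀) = ℕ₀ ∪ (ℚ ∩ (-69/5, 41/8))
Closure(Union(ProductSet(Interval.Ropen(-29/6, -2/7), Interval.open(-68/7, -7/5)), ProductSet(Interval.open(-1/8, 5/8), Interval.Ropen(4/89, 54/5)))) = Union(ProductSet({-29/6, -2/7}, Interval(-68/7, -7/5)), ProductSet({-1/8, 5/8}, Interval(4/89, 54/5)), ProductSet(Interval(-29/6, -2/7), {-68/7, -7/5}), ProductSet(Interval.Ropen(-29/6, -2/7), Interval.open(-68/7, -7/5)), ProductSet(Interval(-1/8, 5/8), {4/89, 54/5}), ProductSet(Interval.open(-1/8, 5/8), Interval.Ropen(4/89, 54/5)))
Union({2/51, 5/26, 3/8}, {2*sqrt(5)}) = {2/51, 5/26, 3/8, 2*sqrt(5)}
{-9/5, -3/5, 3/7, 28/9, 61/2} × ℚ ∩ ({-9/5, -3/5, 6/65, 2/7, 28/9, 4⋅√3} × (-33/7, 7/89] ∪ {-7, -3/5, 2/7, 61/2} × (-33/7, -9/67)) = ({-3/5, 61/2} × (ℚ ∩ (-33/7, -9/67))) ∪ ({-9/5, -3/5, 28/9} × (ℚ ∩ (-33/7, 7/89]))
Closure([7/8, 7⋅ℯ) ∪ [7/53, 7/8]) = [7/53, 7⋅ℯ]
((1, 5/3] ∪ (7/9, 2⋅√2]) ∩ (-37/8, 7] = (7/9, 2⋅√2]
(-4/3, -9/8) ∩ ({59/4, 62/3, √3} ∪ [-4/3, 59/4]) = (-4/3, -9/8)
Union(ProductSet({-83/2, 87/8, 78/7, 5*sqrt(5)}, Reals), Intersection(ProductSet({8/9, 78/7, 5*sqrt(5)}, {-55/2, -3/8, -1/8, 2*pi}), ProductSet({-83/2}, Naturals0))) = ProductSet({-83/2, 87/8, 78/7, 5*sqrt(5)}, Reals)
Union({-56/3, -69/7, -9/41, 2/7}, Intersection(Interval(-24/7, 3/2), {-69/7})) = {-56/3, -69/7, -9/41, 2/7}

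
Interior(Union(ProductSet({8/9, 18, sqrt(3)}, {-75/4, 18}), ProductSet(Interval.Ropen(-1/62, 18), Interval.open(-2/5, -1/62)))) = ProductSet(Interval.open(-1/62, 18), Interval.open(-2/5, -1/62))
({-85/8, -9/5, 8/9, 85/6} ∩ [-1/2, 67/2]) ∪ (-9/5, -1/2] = (-9/5, -1/2] ∪ {8/9, 85/6}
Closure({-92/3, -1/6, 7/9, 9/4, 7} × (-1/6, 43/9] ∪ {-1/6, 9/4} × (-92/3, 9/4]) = ({-1/6, 9/4} × [-92/3, 9/4]) ∪ ({-92/3, -1/6, 7/9, 9/4, 7} × [-1/6, 43/9])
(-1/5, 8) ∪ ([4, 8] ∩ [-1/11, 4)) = (-1/5, 8)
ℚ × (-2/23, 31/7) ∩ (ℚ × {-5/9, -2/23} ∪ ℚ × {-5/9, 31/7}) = ∅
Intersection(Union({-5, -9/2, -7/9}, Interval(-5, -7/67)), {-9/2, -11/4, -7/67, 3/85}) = {-9/2, -11/4, -7/67}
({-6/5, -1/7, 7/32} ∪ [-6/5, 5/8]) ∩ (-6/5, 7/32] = (-6/5, 7/32]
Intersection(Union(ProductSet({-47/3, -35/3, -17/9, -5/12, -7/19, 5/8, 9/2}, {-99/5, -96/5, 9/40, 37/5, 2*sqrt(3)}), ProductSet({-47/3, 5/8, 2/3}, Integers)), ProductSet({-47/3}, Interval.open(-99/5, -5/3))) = ProductSet({-47/3}, Union({-96/5}, Range(-19, -1, 1)))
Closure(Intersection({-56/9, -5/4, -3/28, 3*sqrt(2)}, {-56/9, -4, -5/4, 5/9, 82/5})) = {-56/9, -5/4}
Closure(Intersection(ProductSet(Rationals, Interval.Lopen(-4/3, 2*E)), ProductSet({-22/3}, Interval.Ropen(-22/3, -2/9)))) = ProductSet({-22/3}, Interval(-4/3, -2/9))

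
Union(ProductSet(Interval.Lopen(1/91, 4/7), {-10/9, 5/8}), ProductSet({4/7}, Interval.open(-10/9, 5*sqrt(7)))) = Union(ProductSet({4/7}, Interval.open(-10/9, 5*sqrt(7))), ProductSet(Interval.Lopen(1/91, 4/7), {-10/9, 5/8}))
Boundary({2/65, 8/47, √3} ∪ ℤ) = ℤ ∪ {2/65, 8/47, √3}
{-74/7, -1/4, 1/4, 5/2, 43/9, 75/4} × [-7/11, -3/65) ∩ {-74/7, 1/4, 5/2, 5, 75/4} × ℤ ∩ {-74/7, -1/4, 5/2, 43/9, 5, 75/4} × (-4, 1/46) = ∅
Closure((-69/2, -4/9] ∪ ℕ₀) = [-69/2, -4/9] ∪ ℕ₀ ∪ (ℕ₀ \ (-69/2, -4/9))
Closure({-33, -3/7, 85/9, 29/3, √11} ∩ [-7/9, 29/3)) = {-3/7, 85/9, √11}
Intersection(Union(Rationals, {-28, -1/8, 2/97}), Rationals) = Rationals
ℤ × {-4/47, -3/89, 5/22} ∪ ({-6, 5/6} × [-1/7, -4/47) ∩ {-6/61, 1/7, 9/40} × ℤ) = ℤ × {-4/47, -3/89, 5/22}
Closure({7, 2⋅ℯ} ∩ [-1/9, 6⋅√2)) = {7, 2⋅ℯ}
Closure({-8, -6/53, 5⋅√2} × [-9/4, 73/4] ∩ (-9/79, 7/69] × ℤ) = {-6/53} × {-2, -1, …, 18}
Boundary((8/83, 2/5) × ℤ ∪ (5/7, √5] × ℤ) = ([8/83, 2/5] ∪ [5/7, √5]) × ℤ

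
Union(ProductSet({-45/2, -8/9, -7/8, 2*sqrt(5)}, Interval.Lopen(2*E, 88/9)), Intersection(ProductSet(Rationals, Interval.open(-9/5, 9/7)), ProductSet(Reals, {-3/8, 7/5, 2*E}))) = Union(ProductSet({-45/2, -8/9, -7/8, 2*sqrt(5)}, Interval.Lopen(2*E, 88/9)), ProductSet(Rationals, {-3/8}))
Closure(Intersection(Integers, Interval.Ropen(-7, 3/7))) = Range(-7, 1, 1)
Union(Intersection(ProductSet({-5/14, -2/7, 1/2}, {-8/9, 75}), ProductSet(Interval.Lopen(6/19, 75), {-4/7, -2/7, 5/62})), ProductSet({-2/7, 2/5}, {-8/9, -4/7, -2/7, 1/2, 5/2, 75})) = ProductSet({-2/7, 2/5}, {-8/9, -4/7, -2/7, 1/2, 5/2, 75})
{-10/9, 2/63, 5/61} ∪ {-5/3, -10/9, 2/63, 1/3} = {-5/3, -10/9, 2/63, 5/61, 1/3}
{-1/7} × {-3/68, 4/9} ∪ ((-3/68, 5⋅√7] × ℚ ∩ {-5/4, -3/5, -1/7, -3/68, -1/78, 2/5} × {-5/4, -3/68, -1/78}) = ({-1/7} × {-3/68, 4/9}) ∪ ({-1/78, 2/5} × {-5/4, -3/68, -1/78})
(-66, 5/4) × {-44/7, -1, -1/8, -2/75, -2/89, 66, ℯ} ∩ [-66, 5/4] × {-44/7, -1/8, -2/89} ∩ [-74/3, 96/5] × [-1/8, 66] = [-74/3, 5/4) × {-1/8, -2/89}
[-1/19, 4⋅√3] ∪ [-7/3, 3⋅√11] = [-7/3, 3⋅√11]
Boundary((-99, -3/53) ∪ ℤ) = {-3/53} ∪ (ℤ \ (-99, -3/53))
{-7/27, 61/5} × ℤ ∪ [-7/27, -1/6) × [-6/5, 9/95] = ({-7/27, 61/5} × ℤ) ∪ ([-7/27, -1/6) × [-6/5, 9/95])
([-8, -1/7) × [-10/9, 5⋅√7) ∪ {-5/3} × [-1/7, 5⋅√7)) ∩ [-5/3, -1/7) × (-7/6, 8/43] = [-5/3, -1/7) × [-10/9, 8/43]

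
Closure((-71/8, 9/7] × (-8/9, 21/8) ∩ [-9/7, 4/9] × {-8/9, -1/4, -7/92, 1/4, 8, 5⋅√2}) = [-9/7, 4/9] × {-1/4, -7/92, 1/4}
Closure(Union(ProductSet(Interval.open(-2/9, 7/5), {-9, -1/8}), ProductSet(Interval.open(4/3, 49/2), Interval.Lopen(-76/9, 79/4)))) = Union(ProductSet({4/3, 49/2}, Interval(-76/9, 79/4)), ProductSet(Interval(-2/9, 7/5), {-9}), ProductSet(Interval.Ropen(-2/9, 7/5), {-9, -1/8}), ProductSet(Interval(4/3, 49/2), {-76/9, 79/4}), ProductSet(Interval.open(4/3, 49/2), Interval.Lopen(-76/9, 79/4)))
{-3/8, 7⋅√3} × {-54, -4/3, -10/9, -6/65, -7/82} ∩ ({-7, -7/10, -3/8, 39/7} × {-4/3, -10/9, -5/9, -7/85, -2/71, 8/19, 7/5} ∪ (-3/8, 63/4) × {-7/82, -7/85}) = ({-3/8} × {-4/3, -10/9}) ∪ ({7⋅√3} × {-7/82})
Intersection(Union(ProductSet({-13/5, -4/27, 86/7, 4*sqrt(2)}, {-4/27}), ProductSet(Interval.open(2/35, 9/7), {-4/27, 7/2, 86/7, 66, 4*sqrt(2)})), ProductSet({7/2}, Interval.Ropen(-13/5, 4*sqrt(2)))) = EmptySet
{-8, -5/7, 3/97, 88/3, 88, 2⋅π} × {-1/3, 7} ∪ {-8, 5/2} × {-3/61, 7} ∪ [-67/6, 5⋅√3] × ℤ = ({-8, 5/2} × {-3/61, 7}) ∪ ([-67/6, 5⋅√3] × ℤ) ∪ ({-8, -5/7, 3/97, 88/3, 88, 2⋅π} × {-1/3, 7})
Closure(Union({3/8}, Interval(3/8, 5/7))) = Interval(3/8, 5/7)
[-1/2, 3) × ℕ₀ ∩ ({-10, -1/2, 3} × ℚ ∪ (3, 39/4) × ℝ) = {-1/2} × ℕ₀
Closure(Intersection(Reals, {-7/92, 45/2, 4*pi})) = {-7/92, 45/2, 4*pi}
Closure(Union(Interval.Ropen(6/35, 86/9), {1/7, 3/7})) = Union({1/7}, Interval(6/35, 86/9))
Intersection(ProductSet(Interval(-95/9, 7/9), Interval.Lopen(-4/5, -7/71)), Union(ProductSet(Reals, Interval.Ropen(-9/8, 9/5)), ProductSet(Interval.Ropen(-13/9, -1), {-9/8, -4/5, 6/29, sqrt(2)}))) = ProductSet(Interval(-95/9, 7/9), Interval.Lopen(-4/5, -7/71))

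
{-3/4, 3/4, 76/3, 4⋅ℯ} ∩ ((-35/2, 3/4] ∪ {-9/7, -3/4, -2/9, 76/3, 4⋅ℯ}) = {-3/4, 3/4, 76/3, 4⋅ℯ}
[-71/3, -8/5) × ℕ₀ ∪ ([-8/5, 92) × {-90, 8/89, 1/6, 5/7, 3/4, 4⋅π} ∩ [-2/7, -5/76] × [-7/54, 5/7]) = ([-71/3, -8/5) × ℕ₀) ∪ ([-2/7, -5/76] × {8/89, 1/6, 5/7})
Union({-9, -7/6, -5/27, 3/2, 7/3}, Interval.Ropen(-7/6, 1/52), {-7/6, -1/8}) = Union({-9, 3/2, 7/3}, Interval.Ropen(-7/6, 1/52))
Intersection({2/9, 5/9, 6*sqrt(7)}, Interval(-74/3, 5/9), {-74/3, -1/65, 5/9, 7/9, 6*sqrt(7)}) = {5/9}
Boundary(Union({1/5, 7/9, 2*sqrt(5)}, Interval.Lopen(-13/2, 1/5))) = {-13/2, 1/5, 7/9, 2*sqrt(5)}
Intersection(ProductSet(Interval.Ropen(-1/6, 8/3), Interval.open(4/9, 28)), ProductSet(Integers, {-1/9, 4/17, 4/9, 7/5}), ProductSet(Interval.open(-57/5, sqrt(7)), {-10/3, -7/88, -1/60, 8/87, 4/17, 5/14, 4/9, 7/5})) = ProductSet(Range(0, 3, 1), {7/5})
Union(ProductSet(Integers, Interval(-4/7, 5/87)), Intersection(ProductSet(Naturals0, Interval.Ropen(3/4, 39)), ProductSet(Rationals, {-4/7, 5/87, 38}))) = Union(ProductSet(Integers, Interval(-4/7, 5/87)), ProductSet(Naturals0, {38}))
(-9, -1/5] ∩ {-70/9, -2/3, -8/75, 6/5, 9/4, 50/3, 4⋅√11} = {-70/9, -2/3}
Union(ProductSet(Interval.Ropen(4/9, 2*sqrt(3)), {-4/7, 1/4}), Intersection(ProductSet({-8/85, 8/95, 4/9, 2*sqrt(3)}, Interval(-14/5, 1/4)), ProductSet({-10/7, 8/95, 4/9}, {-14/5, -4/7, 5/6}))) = Union(ProductSet({8/95, 4/9}, {-14/5, -4/7}), ProductSet(Interval.Ropen(4/9, 2*sqrt(3)), {-4/7, 1/4}))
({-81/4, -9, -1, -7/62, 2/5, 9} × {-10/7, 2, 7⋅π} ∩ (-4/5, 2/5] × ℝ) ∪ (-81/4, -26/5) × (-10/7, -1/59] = ({-7/62, 2/5} × {-10/7, 2, 7⋅π}) ∪ ((-81/4, -26/5) × (-10/7, -1/59])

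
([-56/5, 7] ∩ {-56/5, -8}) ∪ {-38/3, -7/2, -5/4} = {-38/3, -56/5, -8, -7/2, -5/4}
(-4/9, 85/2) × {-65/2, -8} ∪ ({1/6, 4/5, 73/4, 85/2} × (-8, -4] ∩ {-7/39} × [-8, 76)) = (-4/9, 85/2) × {-65/2, -8}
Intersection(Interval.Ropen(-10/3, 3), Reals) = Interval.Ropen(-10/3, 3)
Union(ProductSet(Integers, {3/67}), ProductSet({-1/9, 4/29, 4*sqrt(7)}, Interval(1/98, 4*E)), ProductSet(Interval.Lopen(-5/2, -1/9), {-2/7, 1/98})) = Union(ProductSet({-1/9, 4/29, 4*sqrt(7)}, Interval(1/98, 4*E)), ProductSet(Integers, {3/67}), ProductSet(Interval.Lopen(-5/2, -1/9), {-2/7, 1/98}))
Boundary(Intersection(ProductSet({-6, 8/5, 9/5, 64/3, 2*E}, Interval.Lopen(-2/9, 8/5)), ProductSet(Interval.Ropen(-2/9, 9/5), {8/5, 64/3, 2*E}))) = ProductSet({8/5}, {8/5})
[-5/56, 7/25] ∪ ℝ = (-∞, ∞)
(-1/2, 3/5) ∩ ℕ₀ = {0}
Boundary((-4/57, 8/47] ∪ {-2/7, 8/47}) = {-2/7, -4/57, 8/47}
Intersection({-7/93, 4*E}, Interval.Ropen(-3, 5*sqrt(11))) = {-7/93, 4*E}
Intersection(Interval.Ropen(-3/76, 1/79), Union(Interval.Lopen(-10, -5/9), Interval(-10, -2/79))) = Interval(-3/76, -2/79)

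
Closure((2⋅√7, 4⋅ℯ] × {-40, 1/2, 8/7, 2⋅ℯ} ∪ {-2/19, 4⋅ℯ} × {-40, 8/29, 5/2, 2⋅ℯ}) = ({-2/19, 4⋅ℯ} × {-40, 8/29, 5/2, 2⋅ℯ}) ∪ ([2⋅√7, 4⋅ℯ] × {-40, 1/2, 8/7, 2⋅ℯ})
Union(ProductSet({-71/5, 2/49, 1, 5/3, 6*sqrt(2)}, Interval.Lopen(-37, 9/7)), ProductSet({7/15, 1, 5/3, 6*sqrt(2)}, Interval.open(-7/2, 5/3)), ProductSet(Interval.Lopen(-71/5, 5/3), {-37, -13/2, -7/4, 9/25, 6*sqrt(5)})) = Union(ProductSet({7/15, 1, 5/3, 6*sqrt(2)}, Interval.open(-7/2, 5/3)), ProductSet({-71/5, 2/49, 1, 5/3, 6*sqrt(2)}, Interval.Lopen(-37, 9/7)), ProductSet(Interval.Lopen(-71/5, 5/3), {-37, -13/2, -7/4, 9/25, 6*sqrt(5)}))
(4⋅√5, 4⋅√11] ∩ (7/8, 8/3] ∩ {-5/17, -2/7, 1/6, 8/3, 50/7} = ∅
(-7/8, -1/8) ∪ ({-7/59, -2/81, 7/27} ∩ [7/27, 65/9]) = (-7/8, -1/8) ∪ {7/27}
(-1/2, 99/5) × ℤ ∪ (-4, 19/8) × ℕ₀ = ((-4, 19/8) × ℕ₀) ∪ ((-1/2, 99/5) × ℤ)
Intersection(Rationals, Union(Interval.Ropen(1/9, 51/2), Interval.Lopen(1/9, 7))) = Intersection(Interval.Ropen(1/9, 51/2), Rationals)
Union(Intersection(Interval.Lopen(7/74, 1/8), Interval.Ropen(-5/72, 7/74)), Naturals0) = Naturals0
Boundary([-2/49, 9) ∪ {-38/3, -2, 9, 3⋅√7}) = {-38/3, -2, -2/49, 9}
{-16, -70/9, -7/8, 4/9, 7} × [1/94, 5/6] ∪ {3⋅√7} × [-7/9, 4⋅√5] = ({-16, -70/9, -7/8, 4/9, 7} × [1/94, 5/6]) ∪ ({3⋅√7} × [-7/9, 4⋅√5])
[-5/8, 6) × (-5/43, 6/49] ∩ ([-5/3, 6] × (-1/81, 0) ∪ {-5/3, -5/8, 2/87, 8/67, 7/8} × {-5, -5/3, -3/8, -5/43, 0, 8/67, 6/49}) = ({-5/8, 2/87, 8/67, 7/8} × {0, 8/67, 6/49}) ∪ ([-5/8, 6) × (-1/81, 0))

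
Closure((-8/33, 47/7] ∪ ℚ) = ℚ ∪ (-∞, ∞)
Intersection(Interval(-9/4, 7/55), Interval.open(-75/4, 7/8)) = Interval(-9/4, 7/55)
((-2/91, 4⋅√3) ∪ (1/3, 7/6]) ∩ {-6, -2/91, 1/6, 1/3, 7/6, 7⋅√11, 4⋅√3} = {1/6, 1/3, 7/6}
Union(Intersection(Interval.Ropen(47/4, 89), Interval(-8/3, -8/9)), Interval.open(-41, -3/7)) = Interval.open(-41, -3/7)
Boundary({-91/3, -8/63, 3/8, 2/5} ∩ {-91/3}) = {-91/3}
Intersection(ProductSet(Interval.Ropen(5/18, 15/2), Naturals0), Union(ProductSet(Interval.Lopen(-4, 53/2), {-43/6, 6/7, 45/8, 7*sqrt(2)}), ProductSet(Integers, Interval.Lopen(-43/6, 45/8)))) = ProductSet(Range(1, 8, 1), Range(0, 6, 1))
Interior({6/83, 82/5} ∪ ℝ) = ℝ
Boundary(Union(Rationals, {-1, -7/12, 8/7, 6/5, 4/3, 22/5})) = Reals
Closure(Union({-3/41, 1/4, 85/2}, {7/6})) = {-3/41, 1/4, 7/6, 85/2}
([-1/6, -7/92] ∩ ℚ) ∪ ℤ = ℤ ∪ (ℚ ∩ [-1/6, -7/92])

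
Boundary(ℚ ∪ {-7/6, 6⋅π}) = ℝ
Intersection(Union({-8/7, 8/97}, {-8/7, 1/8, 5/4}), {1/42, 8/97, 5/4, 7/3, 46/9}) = {8/97, 5/4}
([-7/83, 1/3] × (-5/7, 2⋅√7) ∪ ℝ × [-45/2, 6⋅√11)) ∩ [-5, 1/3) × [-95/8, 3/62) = [-5, 1/3) × [-95/8, 3/62)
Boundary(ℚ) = ℝ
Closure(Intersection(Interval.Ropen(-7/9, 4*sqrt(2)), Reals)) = Interval(-7/9, 4*sqrt(2))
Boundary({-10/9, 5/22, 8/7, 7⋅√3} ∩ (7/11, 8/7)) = ∅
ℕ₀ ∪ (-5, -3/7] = (-5, -3/7] ∪ ℕ₀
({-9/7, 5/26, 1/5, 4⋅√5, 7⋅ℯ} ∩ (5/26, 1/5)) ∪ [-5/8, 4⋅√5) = [-5/8, 4⋅√5)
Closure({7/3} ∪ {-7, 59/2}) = {-7, 7/3, 59/2}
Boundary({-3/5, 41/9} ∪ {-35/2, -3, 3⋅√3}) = {-35/2, -3, -3/5, 41/9, 3⋅√3}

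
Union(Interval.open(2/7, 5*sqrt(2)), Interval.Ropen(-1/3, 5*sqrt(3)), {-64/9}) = Union({-64/9}, Interval.Ropen(-1/3, 5*sqrt(3)))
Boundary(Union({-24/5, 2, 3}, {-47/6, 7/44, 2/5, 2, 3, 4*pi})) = {-47/6, -24/5, 7/44, 2/5, 2, 3, 4*pi}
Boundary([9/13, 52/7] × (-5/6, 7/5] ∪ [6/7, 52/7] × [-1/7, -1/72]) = ({9/13, 52/7} × [-5/6, 7/5]) ∪ ([9/13, 52/7] × {-5/6, 7/5})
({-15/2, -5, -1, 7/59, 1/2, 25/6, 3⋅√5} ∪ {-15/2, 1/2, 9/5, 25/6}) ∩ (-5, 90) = {-1, 7/59, 1/2, 9/5, 25/6, 3⋅√5}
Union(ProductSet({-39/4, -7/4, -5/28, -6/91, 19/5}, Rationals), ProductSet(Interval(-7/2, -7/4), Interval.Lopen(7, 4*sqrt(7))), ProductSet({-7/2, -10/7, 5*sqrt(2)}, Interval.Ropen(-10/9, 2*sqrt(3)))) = Union(ProductSet({-7/2, -10/7, 5*sqrt(2)}, Interval.Ropen(-10/9, 2*sqrt(3))), ProductSet({-39/4, -7/4, -5/28, -6/91, 19/5}, Rationals), ProductSet(Interval(-7/2, -7/4), Interval.Lopen(7, 4*sqrt(7))))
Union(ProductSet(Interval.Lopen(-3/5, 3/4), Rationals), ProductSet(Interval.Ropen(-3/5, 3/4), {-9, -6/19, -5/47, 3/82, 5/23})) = Union(ProductSet(Interval.Ropen(-3/5, 3/4), {-9, -6/19, -5/47, 3/82, 5/23}), ProductSet(Interval.Lopen(-3/5, 3/4), Rationals))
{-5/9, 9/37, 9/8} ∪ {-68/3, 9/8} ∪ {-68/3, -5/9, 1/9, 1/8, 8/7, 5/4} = {-68/3, -5/9, 1/9, 1/8, 9/37, 9/8, 8/7, 5/4}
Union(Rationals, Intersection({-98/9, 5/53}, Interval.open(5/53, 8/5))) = Rationals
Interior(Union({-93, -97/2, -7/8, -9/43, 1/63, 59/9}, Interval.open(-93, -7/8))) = Interval.open(-93, -7/8)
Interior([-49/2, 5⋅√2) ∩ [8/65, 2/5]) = (8/65, 2/5)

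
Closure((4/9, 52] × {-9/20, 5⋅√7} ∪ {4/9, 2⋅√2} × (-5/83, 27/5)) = ({4/9, 2⋅√2} × [-5/83, 27/5]) ∪ ([4/9, 52] × {-9/20, 5⋅√7})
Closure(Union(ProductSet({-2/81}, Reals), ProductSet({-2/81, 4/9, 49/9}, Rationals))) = ProductSet({-2/81, 4/9, 49/9}, Reals)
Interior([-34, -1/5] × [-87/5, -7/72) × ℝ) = (-34, -1/5) × (-87/5, -7/72) × ℝ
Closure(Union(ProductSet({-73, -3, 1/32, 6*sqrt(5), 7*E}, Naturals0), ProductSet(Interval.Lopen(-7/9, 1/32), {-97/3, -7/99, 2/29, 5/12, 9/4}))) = Union(ProductSet({-73, -3, 1/32, 6*sqrt(5), 7*E}, Naturals0), ProductSet(Interval(-7/9, 1/32), {-97/3, -7/99, 2/29, 5/12, 9/4}))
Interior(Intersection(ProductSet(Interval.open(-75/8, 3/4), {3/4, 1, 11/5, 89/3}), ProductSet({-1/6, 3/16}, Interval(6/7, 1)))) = EmptySet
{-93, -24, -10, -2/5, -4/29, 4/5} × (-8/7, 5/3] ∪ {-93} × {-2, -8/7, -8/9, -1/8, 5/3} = ({-93} × {-2, -8/7, -8/9, -1/8, 5/3}) ∪ ({-93, -24, -10, -2/5, -4/29, 4/5} × (-8/7, 5/3])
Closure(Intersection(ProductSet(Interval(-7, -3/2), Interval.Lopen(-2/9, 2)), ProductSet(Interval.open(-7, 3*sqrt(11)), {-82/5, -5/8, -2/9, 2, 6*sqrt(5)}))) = ProductSet(Interval(-7, -3/2), {2})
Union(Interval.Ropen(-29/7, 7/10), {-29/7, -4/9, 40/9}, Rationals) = Union(Interval(-29/7, 7/10), Rationals)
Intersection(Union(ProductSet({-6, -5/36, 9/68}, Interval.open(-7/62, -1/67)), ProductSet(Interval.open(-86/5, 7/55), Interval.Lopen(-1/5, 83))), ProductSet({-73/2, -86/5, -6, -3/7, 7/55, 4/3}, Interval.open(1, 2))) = ProductSet({-6, -3/7}, Interval.open(1, 2))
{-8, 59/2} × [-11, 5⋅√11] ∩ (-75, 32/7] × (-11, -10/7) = {-8} × (-11, -10/7)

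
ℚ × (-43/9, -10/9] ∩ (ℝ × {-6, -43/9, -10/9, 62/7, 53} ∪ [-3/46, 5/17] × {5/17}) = ℚ × {-10/9}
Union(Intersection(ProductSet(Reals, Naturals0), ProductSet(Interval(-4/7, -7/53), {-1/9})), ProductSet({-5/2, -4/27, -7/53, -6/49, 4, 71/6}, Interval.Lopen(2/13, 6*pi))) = ProductSet({-5/2, -4/27, -7/53, -6/49, 4, 71/6}, Interval.Lopen(2/13, 6*pi))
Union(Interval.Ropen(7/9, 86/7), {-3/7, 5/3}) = Union({-3/7}, Interval.Ropen(7/9, 86/7))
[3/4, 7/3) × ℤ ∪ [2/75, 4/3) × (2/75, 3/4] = ([3/4, 7/3) × ℤ) ∪ ([2/75, 4/3) × (2/75, 3/4])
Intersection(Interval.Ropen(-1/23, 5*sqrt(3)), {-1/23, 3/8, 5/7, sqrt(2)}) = {-1/23, 3/8, 5/7, sqrt(2)}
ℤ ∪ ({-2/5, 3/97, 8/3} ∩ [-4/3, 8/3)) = ℤ ∪ {-2/5, 3/97}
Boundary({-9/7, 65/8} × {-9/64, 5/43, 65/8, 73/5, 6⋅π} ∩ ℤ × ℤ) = ∅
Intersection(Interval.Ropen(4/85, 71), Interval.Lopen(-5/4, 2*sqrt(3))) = Interval(4/85, 2*sqrt(3))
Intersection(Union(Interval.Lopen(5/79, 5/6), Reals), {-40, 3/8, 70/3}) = {-40, 3/8, 70/3}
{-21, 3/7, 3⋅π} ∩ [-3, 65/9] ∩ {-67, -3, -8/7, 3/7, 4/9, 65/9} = {3/7}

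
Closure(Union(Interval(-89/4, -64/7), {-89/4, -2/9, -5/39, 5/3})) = Union({-2/9, -5/39, 5/3}, Interval(-89/4, -64/7))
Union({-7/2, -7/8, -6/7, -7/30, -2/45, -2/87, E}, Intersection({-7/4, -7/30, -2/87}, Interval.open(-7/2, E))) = {-7/2, -7/4, -7/8, -6/7, -7/30, -2/45, -2/87, E}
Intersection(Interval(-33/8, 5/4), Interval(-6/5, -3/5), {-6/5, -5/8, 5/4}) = {-6/5, -5/8}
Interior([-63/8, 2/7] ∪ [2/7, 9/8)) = (-63/8, 9/8)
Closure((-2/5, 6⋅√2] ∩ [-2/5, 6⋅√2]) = [-2/5, 6⋅√2]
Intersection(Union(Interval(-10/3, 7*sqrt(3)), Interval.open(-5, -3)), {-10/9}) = {-10/9}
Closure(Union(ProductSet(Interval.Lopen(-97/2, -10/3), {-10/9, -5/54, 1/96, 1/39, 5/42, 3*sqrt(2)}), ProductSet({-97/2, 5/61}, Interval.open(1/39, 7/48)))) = Union(ProductSet({-97/2, 5/61}, Interval(1/39, 7/48)), ProductSet(Interval(-97/2, -10/3), {-10/9, -5/54, 1/96, 1/39, 5/42, 3*sqrt(2)}))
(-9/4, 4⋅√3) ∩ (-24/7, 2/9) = (-9/4, 2/9)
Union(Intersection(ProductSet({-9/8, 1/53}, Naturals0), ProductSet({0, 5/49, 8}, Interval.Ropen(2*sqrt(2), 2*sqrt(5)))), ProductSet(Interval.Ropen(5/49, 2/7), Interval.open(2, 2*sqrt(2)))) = ProductSet(Interval.Ropen(5/49, 2/7), Interval.open(2, 2*sqrt(2)))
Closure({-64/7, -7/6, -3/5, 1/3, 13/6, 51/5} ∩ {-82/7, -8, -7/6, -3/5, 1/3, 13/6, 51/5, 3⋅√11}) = {-7/6, -3/5, 1/3, 13/6, 51/5}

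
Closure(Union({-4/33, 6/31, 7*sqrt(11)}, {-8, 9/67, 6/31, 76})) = {-8, -4/33, 9/67, 6/31, 76, 7*sqrt(11)}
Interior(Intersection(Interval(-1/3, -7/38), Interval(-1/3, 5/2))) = Interval.open(-1/3, -7/38)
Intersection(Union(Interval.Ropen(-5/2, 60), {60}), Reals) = Interval(-5/2, 60)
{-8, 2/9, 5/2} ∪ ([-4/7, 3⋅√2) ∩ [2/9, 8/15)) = {-8, 5/2} ∪ [2/9, 8/15)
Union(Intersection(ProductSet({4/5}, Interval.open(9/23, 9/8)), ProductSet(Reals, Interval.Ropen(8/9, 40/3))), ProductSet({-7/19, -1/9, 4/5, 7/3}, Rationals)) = Union(ProductSet({4/5}, Interval.Ropen(8/9, 9/8)), ProductSet({-7/19, -1/9, 4/5, 7/3}, Rationals))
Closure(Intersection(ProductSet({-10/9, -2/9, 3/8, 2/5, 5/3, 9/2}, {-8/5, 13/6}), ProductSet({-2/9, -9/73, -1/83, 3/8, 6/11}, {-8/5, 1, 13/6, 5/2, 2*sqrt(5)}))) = ProductSet({-2/9, 3/8}, {-8/5, 13/6})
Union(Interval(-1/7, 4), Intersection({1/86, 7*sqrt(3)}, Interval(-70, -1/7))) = Interval(-1/7, 4)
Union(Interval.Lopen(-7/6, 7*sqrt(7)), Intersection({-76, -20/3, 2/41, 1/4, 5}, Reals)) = Union({-76, -20/3}, Interval.Lopen(-7/6, 7*sqrt(7)))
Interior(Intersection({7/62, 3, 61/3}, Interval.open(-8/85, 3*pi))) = EmptySet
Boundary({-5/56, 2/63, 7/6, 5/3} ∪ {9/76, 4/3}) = {-5/56, 2/63, 9/76, 7/6, 4/3, 5/3}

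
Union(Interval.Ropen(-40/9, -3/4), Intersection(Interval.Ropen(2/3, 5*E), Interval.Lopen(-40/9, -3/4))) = Interval.Ropen(-40/9, -3/4)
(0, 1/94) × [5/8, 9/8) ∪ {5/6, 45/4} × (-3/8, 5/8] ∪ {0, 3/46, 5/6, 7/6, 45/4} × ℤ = ({0, 3/46, 5/6, 7/6, 45/4} × ℤ) ∪ ({5/6, 45/4} × (-3/8, 5/8]) ∪ ((0, 1/94) × [5/8, 9/8))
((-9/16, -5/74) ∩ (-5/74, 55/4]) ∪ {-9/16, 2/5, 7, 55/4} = {-9/16, 2/5, 7, 55/4}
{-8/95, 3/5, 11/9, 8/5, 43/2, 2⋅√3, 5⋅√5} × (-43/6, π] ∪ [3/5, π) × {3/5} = ([3/5, π) × {3/5}) ∪ ({-8/95, 3/5, 11/9, 8/5, 43/2, 2⋅√3, 5⋅√5} × (-43/6, π])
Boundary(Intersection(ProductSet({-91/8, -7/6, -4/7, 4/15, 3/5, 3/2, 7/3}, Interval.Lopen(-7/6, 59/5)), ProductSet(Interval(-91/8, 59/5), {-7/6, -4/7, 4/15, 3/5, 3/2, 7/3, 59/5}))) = ProductSet({-91/8, -7/6, -4/7, 4/15, 3/5, 3/2, 7/3}, {-4/7, 4/15, 3/5, 3/2, 7/3, 59/5})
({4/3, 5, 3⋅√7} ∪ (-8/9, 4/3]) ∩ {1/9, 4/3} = {1/9, 4/3}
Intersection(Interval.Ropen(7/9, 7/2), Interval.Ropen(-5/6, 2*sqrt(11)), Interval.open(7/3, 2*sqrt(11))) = Interval.open(7/3, 7/2)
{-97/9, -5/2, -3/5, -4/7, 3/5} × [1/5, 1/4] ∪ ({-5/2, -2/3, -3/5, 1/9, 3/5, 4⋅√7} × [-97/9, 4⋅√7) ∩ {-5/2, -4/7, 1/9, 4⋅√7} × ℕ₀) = ({-97/9, -5/2, -3/5, -4/7, 3/5} × [1/5, 1/4]) ∪ ({-5/2, 1/9, 4⋅√7} × {0, 1, …, 10})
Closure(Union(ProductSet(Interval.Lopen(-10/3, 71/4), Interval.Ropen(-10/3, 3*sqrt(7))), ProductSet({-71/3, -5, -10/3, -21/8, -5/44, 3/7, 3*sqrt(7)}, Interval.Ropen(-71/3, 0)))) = Union(ProductSet({-10/3, 71/4}, Interval(-10/3, 3*sqrt(7))), ProductSet({-71/3, -5, -10/3}, Interval(-71/3, 0)), ProductSet({-71/3, -5, -10/3, -21/8, -5/44, 3/7, 3*sqrt(7)}, Interval.Ropen(-71/3, 0)), ProductSet(Interval(-10/3, 71/4), {-10/3, 3*sqrt(7)}), ProductSet(Interval.Lopen(-10/3, 71/4), Interval.Ropen(-10/3, 3*sqrt(7))))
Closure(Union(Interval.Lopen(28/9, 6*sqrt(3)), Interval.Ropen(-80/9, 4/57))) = Union(Interval(-80/9, 4/57), Interval(28/9, 6*sqrt(3)))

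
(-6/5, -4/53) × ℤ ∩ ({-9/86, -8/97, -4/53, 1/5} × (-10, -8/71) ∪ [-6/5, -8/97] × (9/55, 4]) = ({-9/86, -8/97} × {-9, -8, …, -1}) ∪ ((-6/5, -8/97] × {1, 2, 3, 4})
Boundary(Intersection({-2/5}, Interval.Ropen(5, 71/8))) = EmptySet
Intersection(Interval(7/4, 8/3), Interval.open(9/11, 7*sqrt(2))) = Interval(7/4, 8/3)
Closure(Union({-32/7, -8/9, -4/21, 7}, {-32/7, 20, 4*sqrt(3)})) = {-32/7, -8/9, -4/21, 7, 20, 4*sqrt(3)}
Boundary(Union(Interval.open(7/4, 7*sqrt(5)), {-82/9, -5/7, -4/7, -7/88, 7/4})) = {-82/9, -5/7, -4/7, -7/88, 7/4, 7*sqrt(5)}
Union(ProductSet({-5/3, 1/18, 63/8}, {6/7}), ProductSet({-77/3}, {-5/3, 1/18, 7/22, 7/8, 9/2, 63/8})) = Union(ProductSet({-77/3}, {-5/3, 1/18, 7/22, 7/8, 9/2, 63/8}), ProductSet({-5/3, 1/18, 63/8}, {6/7}))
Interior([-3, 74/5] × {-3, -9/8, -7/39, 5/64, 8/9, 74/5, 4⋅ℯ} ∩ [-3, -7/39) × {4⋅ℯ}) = ∅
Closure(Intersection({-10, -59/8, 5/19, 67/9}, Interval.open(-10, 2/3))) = {-59/8, 5/19}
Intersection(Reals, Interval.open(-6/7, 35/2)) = Interval.open(-6/7, 35/2)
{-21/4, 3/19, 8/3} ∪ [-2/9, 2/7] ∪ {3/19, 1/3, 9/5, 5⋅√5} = {-21/4, 1/3, 9/5, 8/3, 5⋅√5} ∪ [-2/9, 2/7]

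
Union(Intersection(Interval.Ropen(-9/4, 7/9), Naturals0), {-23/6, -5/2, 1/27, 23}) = Union({-23/6, -5/2, 1/27, 23}, Range(0, 1, 1))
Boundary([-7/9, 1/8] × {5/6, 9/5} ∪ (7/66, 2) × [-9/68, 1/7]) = ({7/66, 2} × [-9/68, 1/7]) ∪ ([-7/9, 1/8] × {5/6, 9/5}) ∪ ([7/66, 2] × {-9/68, 1/7})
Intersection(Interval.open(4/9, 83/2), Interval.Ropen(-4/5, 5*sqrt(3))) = Interval.open(4/9, 5*sqrt(3))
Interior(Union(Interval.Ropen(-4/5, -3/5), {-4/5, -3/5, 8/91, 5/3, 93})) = Interval.open(-4/5, -3/5)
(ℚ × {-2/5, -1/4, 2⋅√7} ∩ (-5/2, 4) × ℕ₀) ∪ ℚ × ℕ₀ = ℚ × ℕ₀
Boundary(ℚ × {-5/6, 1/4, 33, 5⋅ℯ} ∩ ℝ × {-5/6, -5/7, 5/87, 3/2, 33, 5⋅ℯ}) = ℝ × {-5/6, 33, 5⋅ℯ}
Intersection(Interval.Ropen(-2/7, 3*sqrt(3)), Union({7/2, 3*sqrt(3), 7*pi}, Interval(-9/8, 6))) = Interval.Ropen(-2/7, 3*sqrt(3))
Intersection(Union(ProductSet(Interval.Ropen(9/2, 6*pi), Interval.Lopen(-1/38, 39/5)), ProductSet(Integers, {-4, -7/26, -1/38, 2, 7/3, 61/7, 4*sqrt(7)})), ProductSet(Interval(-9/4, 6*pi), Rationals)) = Union(ProductSet(Interval.Ropen(9/2, 6*pi), Intersection(Interval.Lopen(-1/38, 39/5), Rationals)), ProductSet(Range(-2, 19, 1), {-4, -7/26, -1/38, 2, 7/3, 61/7}))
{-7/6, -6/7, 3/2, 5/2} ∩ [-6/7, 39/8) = {-6/7, 3/2, 5/2}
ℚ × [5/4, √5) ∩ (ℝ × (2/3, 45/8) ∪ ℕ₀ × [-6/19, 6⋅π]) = ℚ × [5/4, √5)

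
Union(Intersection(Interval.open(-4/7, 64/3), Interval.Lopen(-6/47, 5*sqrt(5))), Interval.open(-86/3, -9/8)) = Union(Interval.open(-86/3, -9/8), Interval.Lopen(-6/47, 5*sqrt(5)))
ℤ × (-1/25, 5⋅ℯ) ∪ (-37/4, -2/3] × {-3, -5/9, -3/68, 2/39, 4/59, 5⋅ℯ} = (ℤ × (-1/25, 5⋅ℯ)) ∪ ((-37/4, -2/3] × {-3, -5/9, -3/68, 2/39, 4/59, 5⋅ℯ})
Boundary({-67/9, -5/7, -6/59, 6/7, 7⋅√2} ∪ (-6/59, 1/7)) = {-67/9, -5/7, -6/59, 1/7, 6/7, 7⋅√2}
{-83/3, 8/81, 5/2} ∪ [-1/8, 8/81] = {-83/3, 5/2} ∪ [-1/8, 8/81]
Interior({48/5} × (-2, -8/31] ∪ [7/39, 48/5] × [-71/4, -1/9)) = (7/39, 48/5) × (-71/4, -1/9)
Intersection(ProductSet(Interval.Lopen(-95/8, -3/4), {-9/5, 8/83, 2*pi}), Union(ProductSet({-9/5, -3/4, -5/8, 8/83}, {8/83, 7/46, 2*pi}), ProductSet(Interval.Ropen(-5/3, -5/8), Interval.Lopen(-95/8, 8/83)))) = Union(ProductSet({-9/5, -3/4}, {8/83, 2*pi}), ProductSet(Interval(-5/3, -3/4), {-9/5, 8/83}))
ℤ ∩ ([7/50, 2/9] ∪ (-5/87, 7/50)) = {0}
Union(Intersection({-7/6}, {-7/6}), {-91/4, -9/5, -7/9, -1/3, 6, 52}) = {-91/4, -9/5, -7/6, -7/9, -1/3, 6, 52}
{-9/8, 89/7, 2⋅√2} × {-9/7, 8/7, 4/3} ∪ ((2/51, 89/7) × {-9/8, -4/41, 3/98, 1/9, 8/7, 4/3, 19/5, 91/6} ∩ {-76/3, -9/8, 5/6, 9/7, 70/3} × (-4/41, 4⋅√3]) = ({5/6, 9/7} × {3/98, 1/9, 8/7, 4/3, 19/5}) ∪ ({-9/8, 89/7, 2⋅√2} × {-9/7, 8/7, 4/3})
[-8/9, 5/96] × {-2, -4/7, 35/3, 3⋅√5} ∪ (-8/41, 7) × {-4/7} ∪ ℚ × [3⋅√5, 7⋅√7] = ((-8/41, 7) × {-4/7}) ∪ ([-8/9, 5/96] × {-2, -4/7, 35/3, 3⋅√5}) ∪ (ℚ × [3⋅√5, 7⋅√7])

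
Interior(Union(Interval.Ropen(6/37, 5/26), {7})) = Interval.open(6/37, 5/26)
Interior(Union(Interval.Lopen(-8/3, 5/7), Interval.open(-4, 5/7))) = Interval.open(-4, 5/7)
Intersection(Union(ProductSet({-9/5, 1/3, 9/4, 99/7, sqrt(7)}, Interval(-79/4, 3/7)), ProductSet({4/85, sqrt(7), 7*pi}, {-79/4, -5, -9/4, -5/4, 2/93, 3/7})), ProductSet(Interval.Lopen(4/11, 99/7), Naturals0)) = ProductSet({9/4, 99/7, sqrt(7)}, Range(0, 1, 1))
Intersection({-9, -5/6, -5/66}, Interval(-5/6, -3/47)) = {-5/6, -5/66}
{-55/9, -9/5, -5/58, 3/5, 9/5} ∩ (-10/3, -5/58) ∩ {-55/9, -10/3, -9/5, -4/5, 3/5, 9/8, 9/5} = {-9/5}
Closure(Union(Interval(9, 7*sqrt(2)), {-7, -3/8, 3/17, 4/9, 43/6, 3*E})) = Union({-7, -3/8, 3/17, 4/9, 43/6, 3*E}, Interval(9, 7*sqrt(2)))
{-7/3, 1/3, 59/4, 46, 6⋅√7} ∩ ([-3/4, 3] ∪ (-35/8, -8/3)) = {1/3}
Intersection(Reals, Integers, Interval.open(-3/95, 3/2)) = Range(0, 2, 1)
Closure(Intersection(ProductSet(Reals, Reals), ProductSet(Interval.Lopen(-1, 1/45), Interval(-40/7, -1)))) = ProductSet(Interval(-1, 1/45), Interval(-40/7, -1))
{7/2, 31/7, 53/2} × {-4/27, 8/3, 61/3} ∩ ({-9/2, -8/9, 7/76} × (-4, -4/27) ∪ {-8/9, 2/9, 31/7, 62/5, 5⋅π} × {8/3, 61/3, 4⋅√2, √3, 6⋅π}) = {31/7} × {8/3, 61/3}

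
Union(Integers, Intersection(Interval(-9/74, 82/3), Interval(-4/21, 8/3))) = Union(Integers, Interval(-9/74, 8/3))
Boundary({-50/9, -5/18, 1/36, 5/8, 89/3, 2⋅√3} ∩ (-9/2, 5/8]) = {-5/18, 1/36, 5/8}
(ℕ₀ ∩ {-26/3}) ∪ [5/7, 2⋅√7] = [5/7, 2⋅√7]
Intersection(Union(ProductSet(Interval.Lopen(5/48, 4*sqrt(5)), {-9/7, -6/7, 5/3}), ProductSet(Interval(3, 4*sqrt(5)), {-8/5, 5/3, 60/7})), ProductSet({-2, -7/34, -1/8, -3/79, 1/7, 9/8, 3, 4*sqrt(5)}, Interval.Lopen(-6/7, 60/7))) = Union(ProductSet({3, 4*sqrt(5)}, {5/3, 60/7}), ProductSet({1/7, 9/8, 3, 4*sqrt(5)}, {5/3}))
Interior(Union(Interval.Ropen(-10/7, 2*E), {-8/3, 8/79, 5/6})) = Interval.open(-10/7, 2*E)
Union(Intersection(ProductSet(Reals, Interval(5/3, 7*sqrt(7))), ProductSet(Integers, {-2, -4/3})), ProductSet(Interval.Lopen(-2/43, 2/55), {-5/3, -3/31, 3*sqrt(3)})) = ProductSet(Interval.Lopen(-2/43, 2/55), {-5/3, -3/31, 3*sqrt(3)})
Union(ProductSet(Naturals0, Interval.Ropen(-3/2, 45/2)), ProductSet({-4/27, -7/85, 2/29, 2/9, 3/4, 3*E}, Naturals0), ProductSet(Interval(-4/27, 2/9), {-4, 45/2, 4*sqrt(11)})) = Union(ProductSet({-4/27, -7/85, 2/29, 2/9, 3/4, 3*E}, Naturals0), ProductSet(Interval(-4/27, 2/9), {-4, 45/2, 4*sqrt(11)}), ProductSet(Naturals0, Interval.Ropen(-3/2, 45/2)))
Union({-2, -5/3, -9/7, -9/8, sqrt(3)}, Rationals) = Union({sqrt(3)}, Rationals)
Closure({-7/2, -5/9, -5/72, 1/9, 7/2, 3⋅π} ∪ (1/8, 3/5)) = {-7/2, -5/9, -5/72, 1/9, 7/2, 3⋅π} ∪ [1/8, 3/5]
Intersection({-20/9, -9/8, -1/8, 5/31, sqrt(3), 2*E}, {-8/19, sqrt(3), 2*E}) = {sqrt(3), 2*E}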